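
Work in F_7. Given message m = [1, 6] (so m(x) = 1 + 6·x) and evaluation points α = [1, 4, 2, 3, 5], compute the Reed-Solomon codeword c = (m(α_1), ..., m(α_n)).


c = [0, 4, 6, 5, 3]

Message polynomial: m(x) = 1 + 6·x (mod 7).
For each evaluation point α_i, compute m(α_i) mod 7:
  α_1 = 1: Horner steps 6 → 0, so m(1) = 0.
  α_2 = 4: Horner steps 6 → 4, so m(4) = 4.
  α_3 = 2: Horner steps 6 → 6, so m(2) = 6.
  α_4 = 3: Horner steps 6 → 5, so m(3) = 5.
  α_5 = 5: Horner steps 6 → 3, so m(5) = 3.
Codeword c = [0, 4, 6, 5, 3] ∈ F_7^5.


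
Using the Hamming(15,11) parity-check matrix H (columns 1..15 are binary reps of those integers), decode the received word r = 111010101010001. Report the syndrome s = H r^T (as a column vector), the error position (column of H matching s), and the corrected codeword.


s = (1, 1, 1, 1)^T, error position = 15, corrected codeword c = 111010101010000

Compute s = H r^T mod 2 one row at a time:
  s_1 = 0 + 1 + 0 + 1 + 0 + 0 + 0 + 1 = 3 ≡ 1 (mod 2).
  s_2 = 0 + 1 + 0 + 1 + 0 + 0 + 0 + 1 = 3 ≡ 1 (mod 2).
  s_3 = 1 + 1 + 0 + 1 + 0 + 1 + 0 + 1 = 5 ≡ 1 (mod 2).
  s_4 = 1 + 1 + 1 + 1 + 1 + 1 + 0 + 1 = 7 ≡ 1 (mod 2).
s = (1, 1, 1, 1)^T — this equals column 15 of H (binary 1111), so error is at position 15.
Correct: flip bit 15 of r = 111010101010001 to get c = 111010101010000.


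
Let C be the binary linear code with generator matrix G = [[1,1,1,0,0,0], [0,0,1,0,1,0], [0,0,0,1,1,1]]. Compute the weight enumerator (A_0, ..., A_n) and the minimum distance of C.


Weight distribution: A_0 = 1, A_2 = 1, A_3 = 4, A_4 = 1, A_6 = 1. Minimum distance d = 2.

Enumerate all 2^3 = 8 messages m ∈ F_2^3.
For each, compute codeword c = mG in F_2^6, then tally its weight.
  m = 000 → c = 000000, weight = 0.
  m = 100 → c = 111000, weight = 3.
  m = 010 → c = 001010, weight = 2.
  m = 110 → c = 110010, weight = 3.
  m = 001 → c = 000111, weight = 3.
  m = 101 → c = 111111, weight = 6.
  m = 011 → c = 001101, weight = 3.
  m = 111 → c = 110101, weight = 4.
Tally weights:
  weight 0: 1 codewords.
  weight 2: 1 codewords.
  weight 3: 4 codewords.
  weight 4: 1 codewords.
  weight 6: 1 codewords.
Minimum distance d = smallest w > 0 with A_w > 0 = 2.
Sanity: Σ A_w = 8 = 2^3 = 8 ✓.


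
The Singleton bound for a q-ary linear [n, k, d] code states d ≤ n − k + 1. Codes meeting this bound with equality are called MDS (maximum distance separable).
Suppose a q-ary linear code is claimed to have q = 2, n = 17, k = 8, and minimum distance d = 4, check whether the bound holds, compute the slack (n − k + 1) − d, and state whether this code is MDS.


Singleton RHS = n − k + 1 = 10, slack = 6, bound satisfied, not MDS.

Singleton bound: d ≤ n − k + 1.
Here n = 17, k = 8, so n − k + 1 = 10.
Given d = 4, check d ≤ 10: YES.
Slack = (n − k + 1) − d = 6.
The code is NOT MDS (slack = 6 > 0).
Description: the claimed parameters are [17, 8, 4]_2; such a code would be non-MDS.


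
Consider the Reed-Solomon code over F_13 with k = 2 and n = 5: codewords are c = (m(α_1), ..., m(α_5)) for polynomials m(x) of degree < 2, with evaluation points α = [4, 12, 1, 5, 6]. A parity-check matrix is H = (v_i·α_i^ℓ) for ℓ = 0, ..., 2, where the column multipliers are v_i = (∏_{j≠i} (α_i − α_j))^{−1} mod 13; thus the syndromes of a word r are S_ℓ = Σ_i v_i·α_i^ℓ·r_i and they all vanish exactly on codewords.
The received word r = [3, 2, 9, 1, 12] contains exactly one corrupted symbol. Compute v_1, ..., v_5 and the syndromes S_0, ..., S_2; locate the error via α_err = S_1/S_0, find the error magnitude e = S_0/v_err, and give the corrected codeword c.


S = (7, 6, 7), error at position 2, error magnitude e = 2, c = [3, 0, 9, 1, 12].

Step 1: column multipliers v_i = (∏_{j≠i}(α_i − α_j))^{−1} mod 13.
  i = 1 (α = 4): (4−12)(4−1)(4−5)(4−6) = (−8)·3·(−1)·(−2) = −48 ≡ 4, so v_1 = 4^{−1} = 10 (mod 13).
  i = 2 (α = 12): (12−4)(12−1)(12−5)(12−6) = 8·11·7·6 = 3696 ≡ 4, so v_2 = 4^{−1} = 10 (mod 13).
  i = 3 (α = 1): (1−4)(1−12)(1−5)(1−6) = (−3)·(−11)·(−4)·(−5) = 660 ≡ 10, so v_3 = 10^{−1} = 4 (mod 13).
  i = 4 (α = 5): (5−4)(5−12)(5−1)(5−6) = 1·(−7)·4·(−1) = 28 ≡ 2, so v_4 = 2^{−1} = 7 (mod 13).
  i = 5 (α = 6): (6−4)(6−12)(6−1)(6−5) = 2·(−6)·5·1 = −60 ≡ 5, so v_5 = 5^{−1} = 8 (mod 13).
  v = [10, 10, 4, 7, 8].
Step 2: syndromes of r = [3, 2, 9, 1, 12] (all sums mod 13).
  S_0 = Σ v_i r_i = 10·3 + 10·2 + 4·9 + 7·1 + 8·12 = 189 ≡ 7.
  S_1 = Σ v_i α_i r_i = 10·4·3 + 10·12·2 + 4·1·9 + 7·5·1 + 8·6·12 = 1007 ≡ 6.
  α_i^2 mod 13 = [3, 1, 1, 12, 10].
  S_2 = Σ v_i α_i^2 r_i = 10·3·3 + 10·1·2 + 4·1·9 + 7·12·1 + 8·10·12 = 1190 ≡ 7.
  S = (7, 6, 7) ≠ 0, so r is not a codeword (an error is present).
Step 3: locate the error. For a single error e at position i, S_ℓ = v_i·e·α_i^ℓ, so α_err = S_1/S_0.
  S_0^{−1} = 7^{−1} = 2 (mod 13), so α_err = 6·2 = 12 ≡ 12 = α_2. Error position i = 2.
  Consistency check: S_2/S_1 = 7·11 = 77 ≡ 12 = α_err ✓ (single-error assumption holds).
Step 4: error magnitude e = S_0/v_2 = S_0·∏_{j≠2}(α_2 − α_j) = 7·4 = 28 ≡ 2 (mod 13).
Step 5: correct position 2: c_2 = r_2 − e = 2 − 2 ≡ 0 (mod 13). Hence c = [3, 0, 9, 1, 12].
  Check: interpolating c through the α_i gives m(x) = 11 + 11·x (degree < 2) with m(α_i) = c_i for every i, so c is indeed a codeword.


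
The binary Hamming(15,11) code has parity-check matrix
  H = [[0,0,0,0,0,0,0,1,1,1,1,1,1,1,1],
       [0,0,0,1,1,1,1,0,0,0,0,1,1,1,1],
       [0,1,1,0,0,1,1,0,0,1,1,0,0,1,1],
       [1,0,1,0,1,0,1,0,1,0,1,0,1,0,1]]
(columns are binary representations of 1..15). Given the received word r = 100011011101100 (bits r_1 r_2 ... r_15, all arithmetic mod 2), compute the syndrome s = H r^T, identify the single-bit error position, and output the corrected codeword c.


s = (1, 0, 0, 0)^T, error position = 8, corrected codeword c = 100011001101100

Compute s = H r^T mod 2 one row at a time:
  s_1 = 1 + 1 + 1 + 0 + 1 + 1 + 0 + 0 = 5 ≡ 1 (mod 2).
  s_2 = 0 + 1 + 1 + 0 + 1 + 1 + 0 + 0 = 4 ≡ 0 (mod 2).
  s_3 = 0 + 0 + 1 + 0 + 1 + 0 + 0 + 0 = 2 ≡ 0 (mod 2).
  s_4 = 1 + 0 + 1 + 0 + 1 + 0 + 1 + 0 = 4 ≡ 0 (mod 2).
s = (1, 0, 0, 0)^T — this equals column 8 of H (binary 1000), so error is at position 8.
Correct: flip bit 8 of r = 100011011101100 to get c = 100011001101100.


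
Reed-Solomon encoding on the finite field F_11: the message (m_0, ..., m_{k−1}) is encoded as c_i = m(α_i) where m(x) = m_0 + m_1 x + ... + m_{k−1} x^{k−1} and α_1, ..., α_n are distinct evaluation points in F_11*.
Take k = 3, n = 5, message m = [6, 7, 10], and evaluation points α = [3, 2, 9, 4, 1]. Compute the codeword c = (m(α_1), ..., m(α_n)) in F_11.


c = [7, 5, 10, 7, 1]

Message polynomial: m(x) = 6 + 7·x + 10·x^2 (mod 11).
For each evaluation point α_i, compute m(α_i) mod 11:
  α_1 = 3: Horner steps 10 → 4 → 7, so m(3) = 7.
  α_2 = 2: Horner steps 10 → 5 → 5, so m(2) = 5.
  α_3 = 9: Horner steps 10 → 9 → 10, so m(9) = 10.
  α_4 = 4: Horner steps 10 → 3 → 7, so m(4) = 7.
  α_5 = 1: Horner steps 10 → 6 → 1, so m(1) = 1.
Codeword c = [7, 5, 10, 7, 1] ∈ F_11^5.


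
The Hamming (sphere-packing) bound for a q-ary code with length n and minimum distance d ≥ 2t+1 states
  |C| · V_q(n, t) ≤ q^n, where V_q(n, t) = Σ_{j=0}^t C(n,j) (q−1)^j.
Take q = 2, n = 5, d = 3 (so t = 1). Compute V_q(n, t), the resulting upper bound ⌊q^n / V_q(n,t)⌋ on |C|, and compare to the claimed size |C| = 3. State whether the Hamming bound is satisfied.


V_q(n, t) = 6, q^n = 32, Hamming bound = 5, |C| = 3 ≤ bound (satisfied).

Step 1: Compute V_q(n, t) = Σ_{j=0}^1 C(n, j) (q−1)^j.
  j = 0: C(5,0)·(1)^0 = 1·1 = 1.
  j = 1: C(5,1)·(1)^1 = 5·1 = 5.
  V_q(n, t) = 1 + 5 = 6.
Step 2: q^n = 2^5 = 32.
Step 3: Hamming bound ⌊q^n / V_q(n,t)⌋ = ⌊32/6⌋ = 5.
Step 4: Compare |C| = 3 to 5: satisfied.
The claimed |C| lies below the Hamming bound.


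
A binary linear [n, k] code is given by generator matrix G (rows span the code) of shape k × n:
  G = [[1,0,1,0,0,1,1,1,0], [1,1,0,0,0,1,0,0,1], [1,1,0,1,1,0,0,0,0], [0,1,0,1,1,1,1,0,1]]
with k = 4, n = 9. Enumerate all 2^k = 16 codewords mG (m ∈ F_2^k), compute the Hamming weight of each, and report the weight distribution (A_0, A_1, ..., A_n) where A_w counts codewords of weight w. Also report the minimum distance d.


Weight distribution: A_0 = 1, A_2 = 1, A_3 = 1, A_4 = 5, A_5 = 4, A_6 = 1, A_7 = 3. Minimum distance d = 2.

Enumerate all 2^4 = 16 messages m ∈ F_2^4.
For each, compute codeword c = mG in F_2^9, then tally its weight.
  m = 0000 → c = 000000000, weight = 0.
  m = 1000 → c = 101001110, weight = 5.
  m = 0100 → c = 110001001, weight = 4.
  m = 1100 → c = 011000111, weight = 5.
  m = 0010 → c = 110110000, weight = 4.
  m = 1010 → c = 011111110, weight = 7.
  m = 0110 → c = 000111001, weight = 4.
  m = 1110 → c = 101110111, weight = 7.
  m = 0001 → c = 010111101, weight = 6.
  m = 1001 → c = 111110011, weight = 7.
  m = 0101 → c = 100110100, weight = 4.
  m = 1101 → c = 001111010, weight = 5.
  m = 0011 → c = 100001101, weight = 4.
  m = 1011 → c = 001000011, weight = 3.
  m = 0111 → c = 010000100, weight = 2.
  m = 1111 → c = 111001010, weight = 5.
Tally weights:
  weight 0: 1 codewords.
  weight 2: 1 codewords.
  weight 3: 1 codewords.
  weight 4: 5 codewords.
  weight 5: 4 codewords.
  weight 6: 1 codewords.
  weight 7: 3 codewords.
Minimum distance d = smallest w > 0 with A_w > 0 = 2.
Sanity: Σ A_w = 16 = 2^4 = 16 ✓.


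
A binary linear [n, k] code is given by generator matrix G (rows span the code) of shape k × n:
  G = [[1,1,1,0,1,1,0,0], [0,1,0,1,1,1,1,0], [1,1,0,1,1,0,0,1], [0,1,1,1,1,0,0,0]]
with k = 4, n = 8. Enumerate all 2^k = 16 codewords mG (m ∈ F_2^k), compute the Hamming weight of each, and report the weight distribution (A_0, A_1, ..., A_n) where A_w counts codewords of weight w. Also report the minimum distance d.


Weight distribution: A_0 = 1, A_3 = 4, A_4 = 6, A_5 = 4, A_8 = 1. Minimum distance d = 3.

Enumerate all 2^4 = 16 messages m ∈ F_2^4.
For each, compute codeword c = mG in F_2^8, then tally its weight.
  m = 0000 → c = 00000000, weight = 0.
  m = 1000 → c = 11101100, weight = 5.
  m = 0100 → c = 01011110, weight = 5.
  m = 1100 → c = 10110010, weight = 4.
  m = 0010 → c = 11011001, weight = 5.
  m = 1010 → c = 00110101, weight = 4.
  m = 0110 → c = 10000111, weight = 4.
  m = 1110 → c = 01101011, weight = 5.
  m = 0001 → c = 01111000, weight = 4.
  m = 1001 → c = 10010100, weight = 3.
  m = 0101 → c = 00100110, weight = 3.
  m = 1101 → c = 11001010, weight = 4.
  m = 0011 → c = 10100001, weight = 3.
  m = 1011 → c = 01001101, weight = 4.
  m = 0111 → c = 11111111, weight = 8.
  m = 1111 → c = 00010011, weight = 3.
Tally weights:
  weight 0: 1 codewords.
  weight 3: 4 codewords.
  weight 4: 6 codewords.
  weight 5: 4 codewords.
  weight 8: 1 codewords.
Minimum distance d = smallest w > 0 with A_w > 0 = 3.
Sanity: Σ A_w = 16 = 2^4 = 16 ✓.


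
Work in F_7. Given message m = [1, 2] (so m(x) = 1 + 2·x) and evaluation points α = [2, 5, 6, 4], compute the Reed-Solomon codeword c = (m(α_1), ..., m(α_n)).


c = [5, 4, 6, 2]

Message polynomial: m(x) = 1 + 2·x (mod 7).
For each evaluation point α_i, compute m(α_i) mod 7:
  α_1 = 2: Horner steps 2 → 5, so m(2) = 5.
  α_2 = 5: Horner steps 2 → 4, so m(5) = 4.
  α_3 = 6: Horner steps 2 → 6, so m(6) = 6.
  α_4 = 4: Horner steps 2 → 2, so m(4) = 2.
Codeword c = [5, 4, 6, 2] ∈ F_7^4.


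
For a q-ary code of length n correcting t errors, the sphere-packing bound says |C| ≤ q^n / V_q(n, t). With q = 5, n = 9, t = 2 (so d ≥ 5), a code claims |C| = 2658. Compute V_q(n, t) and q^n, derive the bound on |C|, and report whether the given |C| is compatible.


V_q(n, t) = 613, q^n = 1953125, Hamming bound = 3186, |C| = 2658 ≤ bound (satisfied).

Step 1: Compute V_q(n, t) = Σ_{j=0}^2 C(n, j) (q−1)^j.
  j = 0: C(9,0)·(4)^0 = 1·1 = 1.
  j = 1: C(9,1)·(4)^1 = 9·4 = 36.
  j = 2: C(9,2)·(4)^2 = 36·16 = 576.
  V_q(n, t) = 1 + 36 + 576 = 613.
Step 2: q^n = 5^9 = 1953125.
Step 3: Hamming bound ⌊q^n / V_q(n,t)⌋ = ⌊1953125/613⌋ = 3186.
Step 4: Compare |C| = 2658 to 3186: satisfied.
The claimed |C| lies below the Hamming bound.


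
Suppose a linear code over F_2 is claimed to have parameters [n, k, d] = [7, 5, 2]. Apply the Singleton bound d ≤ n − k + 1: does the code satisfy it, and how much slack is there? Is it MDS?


Singleton RHS = n − k + 1 = 3, slack = 1, bound satisfied, not MDS.

Singleton bound: d ≤ n − k + 1.
Here n = 7, k = 5, so n − k + 1 = 3.
Given d = 2, check d ≤ 3: YES.
Slack = (n − k + 1) − d = 1.
The code is NOT MDS (slack = 1 > 0).
Description: the claimed parameters are [7, 5, 2]_2; such a code would be non-MDS.


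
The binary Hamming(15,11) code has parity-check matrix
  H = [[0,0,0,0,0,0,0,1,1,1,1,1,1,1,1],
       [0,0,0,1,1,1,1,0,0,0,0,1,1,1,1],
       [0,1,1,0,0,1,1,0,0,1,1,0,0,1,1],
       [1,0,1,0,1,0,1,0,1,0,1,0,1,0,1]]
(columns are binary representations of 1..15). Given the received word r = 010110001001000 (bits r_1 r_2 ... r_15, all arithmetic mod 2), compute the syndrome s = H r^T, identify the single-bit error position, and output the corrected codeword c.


s = (0, 1, 1, 0)^T, error position = 6, corrected codeword c = 010111001001000

Compute s = H r^T mod 2 one row at a time:
  s_1 = 0 + 1 + 0 + 0 + 1 + 0 + 0 + 0 = 2 ≡ 0 (mod 2).
  s_2 = 1 + 1 + 0 + 0 + 1 + 0 + 0 + 0 = 3 ≡ 1 (mod 2).
  s_3 = 1 + 0 + 0 + 0 + 0 + 0 + 0 + 0 = 1 ≡ 1 (mod 2).
  s_4 = 0 + 0 + 1 + 0 + 1 + 0 + 0 + 0 = 2 ≡ 0 (mod 2).
s = (0, 1, 1, 0)^T — this equals column 6 of H (binary 0110), so error is at position 6.
Correct: flip bit 6 of r = 010110001001000 to get c = 010111001001000.


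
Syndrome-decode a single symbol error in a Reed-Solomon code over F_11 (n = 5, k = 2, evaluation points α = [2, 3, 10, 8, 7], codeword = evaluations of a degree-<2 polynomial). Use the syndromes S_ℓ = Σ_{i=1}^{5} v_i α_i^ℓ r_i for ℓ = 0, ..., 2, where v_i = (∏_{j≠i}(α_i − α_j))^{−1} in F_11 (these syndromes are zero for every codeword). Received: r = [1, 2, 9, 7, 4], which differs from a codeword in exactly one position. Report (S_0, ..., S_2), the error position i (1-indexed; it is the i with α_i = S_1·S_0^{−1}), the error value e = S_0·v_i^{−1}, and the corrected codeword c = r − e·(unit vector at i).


S = (4, 6, 9), error at position 5, error magnitude e = 9, c = [1, 2, 9, 7, 6].

Step 1: column multipliers v_i = (∏_{j≠i}(α_i − α_j))^{−1} mod 11.
  i = 1 (α = 2): (2−3)(2−10)(2−8)(2−7) = (−1)·(−8)·(−6)·(−5) = 240 ≡ 9, so v_1 = 9^{−1} = 5 (mod 11).
  i = 2 (α = 3): (3−2)(3−10)(3−8)(3−7) = 1·(−7)·(−5)·(−4) = −140 ≡ 3, so v_2 = 3^{−1} = 4 (mod 11).
  i = 3 (α = 10): (10−2)(10−3)(10−8)(10−7) = 8·7·2·3 = 336 ≡ 6, so v_3 = 6^{−1} = 2 (mod 11).
  i = 4 (α = 8): (8−2)(8−3)(8−10)(8−7) = 6·5·(−2)·1 = −60 ≡ 6, so v_4 = 6^{−1} = 2 (mod 11).
  i = 5 (α = 7): (7−2)(7−3)(7−10)(7−8) = 5·4·(−3)·(−1) = 60 ≡ 5, so v_5 = 5^{−1} = 9 (mod 11).
  v = [5, 4, 2, 2, 9].
Step 2: syndromes of r = [1, 2, 9, 7, 4] (all sums mod 11).
  S_0 = Σ v_i r_i = 5·1 + 4·2 + 2·9 + 2·7 + 9·4 = 81 ≡ 4.
  S_1 = Σ v_i α_i r_i = 5·2·1 + 4·3·2 + 2·10·9 + 2·8·7 + 9·7·4 = 578 ≡ 6.
  α_i^2 mod 11 = [4, 9, 1, 9, 5].
  S_2 = Σ v_i α_i^2 r_i = 5·4·1 + 4·9·2 + 2·1·9 + 2·9·7 + 9·5·4 = 416 ≡ 9.
  S = (4, 6, 9) ≠ 0, so r is not a codeword (an error is present).
Step 3: locate the error. For a single error e at position i, S_ℓ = v_i·e·α_i^ℓ, so α_err = S_1/S_0.
  S_0^{−1} = 4^{−1} = 3 (mod 11), so α_err = 6·3 = 18 ≡ 7 = α_5. Error position i = 5.
  Consistency check: S_2/S_1 = 9·2 = 18 ≡ 7 = α_err ✓ (single-error assumption holds).
Step 4: error magnitude e = S_0/v_5 = S_0·∏_{j≠5}(α_5 − α_j) = 4·5 = 20 ≡ 9 (mod 11).
Step 5: correct position 5: c_5 = r_5 − e = 4 − 9 ≡ 6 (mod 11). Hence c = [1, 2, 9, 7, 6].
  Check: interpolating c through the α_i gives m(x) = 10 + 1·x (degree < 2) with m(α_i) = c_i for every i, so c is indeed a codeword.


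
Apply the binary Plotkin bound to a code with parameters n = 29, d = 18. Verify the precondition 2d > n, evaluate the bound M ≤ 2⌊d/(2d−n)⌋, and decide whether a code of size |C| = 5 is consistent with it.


Plotkin bound M ≤ 4; given |C| = 5 > bound (violated).

Check applicability: 2d = 36, n = 29.
2d − n = 7 > 0, so Plotkin applies.
Compute d/(2d−n) = 18/7 ≈ 2.5714.
⌊d/(2d−n)⌋ = 2.
Plotkin bound: M ≤ 2·2 = 4.
Given |C| = 5, check: VIOLATED.
This |C| is above the Plotkin bound, so no binary code with n = 29, d = 18 and 5 codewords exists.


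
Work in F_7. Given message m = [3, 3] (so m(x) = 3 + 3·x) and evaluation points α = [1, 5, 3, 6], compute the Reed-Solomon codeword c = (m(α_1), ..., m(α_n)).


c = [6, 4, 5, 0]

Message polynomial: m(x) = 3 + 3·x (mod 7).
For each evaluation point α_i, compute m(α_i) mod 7:
  α_1 = 1: Horner steps 3 → 6, so m(1) = 6.
  α_2 = 5: Horner steps 3 → 4, so m(5) = 4.
  α_3 = 3: Horner steps 3 → 5, so m(3) = 5.
  α_4 = 6: Horner steps 3 → 0, so m(6) = 0.
Codeword c = [6, 4, 5, 0] ∈ F_7^4.


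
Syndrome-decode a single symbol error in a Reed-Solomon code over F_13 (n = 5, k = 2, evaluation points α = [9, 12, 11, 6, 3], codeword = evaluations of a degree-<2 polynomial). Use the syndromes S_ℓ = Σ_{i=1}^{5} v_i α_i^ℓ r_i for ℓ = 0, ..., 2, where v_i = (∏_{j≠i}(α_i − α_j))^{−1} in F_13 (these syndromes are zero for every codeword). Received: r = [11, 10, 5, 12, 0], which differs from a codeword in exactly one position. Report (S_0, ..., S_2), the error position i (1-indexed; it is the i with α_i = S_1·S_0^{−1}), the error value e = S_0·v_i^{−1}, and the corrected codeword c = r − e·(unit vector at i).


S = (7, 12, 2), error at position 3, error magnitude e = 12, c = [11, 10, 6, 12, 0].

Step 1: column multipliers v_i = (∏_{j≠i}(α_i − α_j))^{−1} mod 13.
  i = 1 (α = 9): (9−12)(9−11)(9−6)(9−3) = (−3)·(−2)·3·6 = 108 ≡ 4, so v_1 = 4^{−1} = 10 (mod 13).
  i = 2 (α = 12): (12−9)(12−11)(12−6)(12−3) = 3·1·6·9 = 162 ≡ 6, so v_2 = 6^{−1} = 11 (mod 13).
  i = 3 (α = 11): (11−9)(11−12)(11−6)(11−3) = 2·(−1)·5·8 = −80 ≡ 11, so v_3 = 11^{−1} = 6 (mod 13).
  i = 4 (α = 6): (6−9)(6−12)(6−11)(6−3) = (−3)·(−6)·(−5)·3 = −270 ≡ 3, so v_4 = 3^{−1} = 9 (mod 13).
  i = 5 (α = 3): (3−9)(3−12)(3−11)(3−6) = (−6)·(−9)·(−8)·(−3) = 1296 ≡ 9, so v_5 = 9^{−1} = 3 (mod 13).
  v = [10, 11, 6, 9, 3].
Step 2: syndromes of r = [11, 10, 5, 12, 0] (all sums mod 13).
  S_0 = Σ v_i r_i = 10·11 + 11·10 + 6·5 + 9·12 + 3·0 = 358 ≡ 7.
  S_1 = Σ v_i α_i r_i = 10·9·11 + 11·12·10 + 6·11·5 + 9·6·12 + 3·3·0 = 3288 ≡ 12.
  α_i^2 mod 13 = [3, 1, 4, 10, 9].
  S_2 = Σ v_i α_i^2 r_i = 10·3·11 + 11·1·10 + 6·4·5 + 9·10·12 + 3·9·0 = 1640 ≡ 2.
  S = (7, 12, 2) ≠ 0, so r is not a codeword (an error is present).
Step 3: locate the error. For a single error e at position i, S_ℓ = v_i·e·α_i^ℓ, so α_err = S_1/S_0.
  S_0^{−1} = 7^{−1} = 2 (mod 13), so α_err = 12·2 = 24 ≡ 11 = α_3. Error position i = 3.
  Consistency check: S_2/S_1 = 2·12 = 24 ≡ 11 = α_err ✓ (single-error assumption holds).
Step 4: error magnitude e = S_0/v_3 = S_0·∏_{j≠3}(α_3 − α_j) = 7·11 = 77 ≡ 12 (mod 13).
Step 5: correct position 3: c_3 = r_3 − e = 5 − 12 ≡ 6 (mod 13). Hence c = [11, 10, 6, 12, 0].
  Check: interpolating c through the α_i gives m(x) = 1 + 4·x (degree < 2) with m(α_i) = c_i for every i, so c is indeed a codeword.


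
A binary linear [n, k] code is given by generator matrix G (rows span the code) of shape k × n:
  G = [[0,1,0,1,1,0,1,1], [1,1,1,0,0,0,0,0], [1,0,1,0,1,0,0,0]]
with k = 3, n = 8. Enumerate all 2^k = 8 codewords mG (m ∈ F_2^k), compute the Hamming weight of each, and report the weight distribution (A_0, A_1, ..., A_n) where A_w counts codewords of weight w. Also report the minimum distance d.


Weight distribution: A_0 = 1, A_2 = 1, A_3 = 3, A_5 = 1, A_6 = 2. Minimum distance d = 2.

Enumerate all 2^3 = 8 messages m ∈ F_2^3.
For each, compute codeword c = mG in F_2^8, then tally its weight.
  m = 000 → c = 00000000, weight = 0.
  m = 100 → c = 01011011, weight = 5.
  m = 010 → c = 11100000, weight = 3.
  m = 110 → c = 10111011, weight = 6.
  m = 001 → c = 10101000, weight = 3.
  m = 101 → c = 11110011, weight = 6.
  m = 011 → c = 01001000, weight = 2.
  m = 111 → c = 00010011, weight = 3.
Tally weights:
  weight 0: 1 codewords.
  weight 2: 1 codewords.
  weight 3: 3 codewords.
  weight 5: 1 codewords.
  weight 6: 2 codewords.
Minimum distance d = smallest w > 0 with A_w > 0 = 2.
Sanity: Σ A_w = 8 = 2^3 = 8 ✓.


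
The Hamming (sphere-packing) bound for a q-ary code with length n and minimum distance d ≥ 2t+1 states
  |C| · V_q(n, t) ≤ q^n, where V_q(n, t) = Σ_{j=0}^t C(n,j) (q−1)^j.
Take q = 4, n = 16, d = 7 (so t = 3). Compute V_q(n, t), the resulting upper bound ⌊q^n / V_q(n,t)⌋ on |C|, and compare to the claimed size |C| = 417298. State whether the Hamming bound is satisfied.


V_q(n, t) = 16249, q^n = 4294967296, Hamming bound = 264321, |C| = 417298 > bound (violated).

Step 1: Compute V_q(n, t) = Σ_{j=0}^3 C(n, j) (q−1)^j.
  j = 0: C(16,0)·(3)^0 = 1·1 = 1.
  j = 1: C(16,1)·(3)^1 = 16·3 = 48.
  j = 2: C(16,2)·(3)^2 = 120·9 = 1080.
  j = 3: C(16,3)·(3)^3 = 560·27 = 15120.
  V_q(n, t) = 1 + 48 + 1080 + 15120 = 16249.
Step 2: q^n = 4^16 = 4294967296.
Step 3: Hamming bound ⌊q^n / V_q(n,t)⌋ = ⌊4294967296/16249⌋ = 264321.
Step 4: Compare |C| = 417298 to 264321: violated.
The claimed |C| lies above the Hamming bound, so no 4-ary code of length 16 with d ≥ 7 can have 417298 codewords.


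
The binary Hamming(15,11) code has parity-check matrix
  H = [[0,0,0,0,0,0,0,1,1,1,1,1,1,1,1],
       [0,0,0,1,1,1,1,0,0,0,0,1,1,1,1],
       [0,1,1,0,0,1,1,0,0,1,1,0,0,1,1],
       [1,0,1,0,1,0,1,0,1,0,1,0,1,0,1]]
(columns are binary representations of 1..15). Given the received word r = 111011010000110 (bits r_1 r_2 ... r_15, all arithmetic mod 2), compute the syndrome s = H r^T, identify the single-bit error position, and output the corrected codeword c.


s = (1, 0, 0, 0)^T, error position = 8, corrected codeword c = 111011000000110

Compute s = H r^T mod 2 one row at a time:
  s_1 = 1 + 0 + 0 + 0 + 0 + 1 + 1 + 0 = 3 ≡ 1 (mod 2).
  s_2 = 0 + 1 + 1 + 0 + 0 + 1 + 1 + 0 = 4 ≡ 0 (mod 2).
  s_3 = 1 + 1 + 1 + 0 + 0 + 0 + 1 + 0 = 4 ≡ 0 (mod 2).
  s_4 = 1 + 1 + 1 + 0 + 0 + 0 + 1 + 0 = 4 ≡ 0 (mod 2).
s = (1, 0, 0, 0)^T — this equals column 8 of H (binary 1000), so error is at position 8.
Correct: flip bit 8 of r = 111011010000110 to get c = 111011000000110.


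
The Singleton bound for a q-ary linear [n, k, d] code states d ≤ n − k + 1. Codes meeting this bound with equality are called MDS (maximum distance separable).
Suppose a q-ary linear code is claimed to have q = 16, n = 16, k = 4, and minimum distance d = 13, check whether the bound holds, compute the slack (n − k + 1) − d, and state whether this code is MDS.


Singleton RHS = n − k + 1 = 13, slack = 0, bound satisfied, MDS.

Singleton bound: d ≤ n − k + 1.
Here n = 16, k = 4, so n − k + 1 = 13.
Given d = 13, check d ≤ 13: YES.
Slack = (n − k + 1) − d = 0.
The code is MDS (slack = 0).
Description: the claimed parameters are [16, 4, 13]_16; such a code would be MDS (meets Singleton bound).


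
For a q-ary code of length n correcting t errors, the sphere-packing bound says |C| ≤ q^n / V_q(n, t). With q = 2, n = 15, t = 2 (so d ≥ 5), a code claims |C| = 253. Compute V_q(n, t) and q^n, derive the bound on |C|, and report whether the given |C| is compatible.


V_q(n, t) = 121, q^n = 32768, Hamming bound = 270, |C| = 253 ≤ bound (satisfied).

Step 1: Compute V_q(n, t) = Σ_{j=0}^2 C(n, j) (q−1)^j.
  j = 0: C(15,0)·(1)^0 = 1·1 = 1.
  j = 1: C(15,1)·(1)^1 = 15·1 = 15.
  j = 2: C(15,2)·(1)^2 = 105·1 = 105.
  V_q(n, t) = 1 + 15 + 105 = 121.
Step 2: q^n = 2^15 = 32768.
Step 3: Hamming bound ⌊q^n / V_q(n,t)⌋ = ⌊32768/121⌋ = 270.
Step 4: Compare |C| = 253 to 270: satisfied.
The claimed |C| lies below the Hamming bound.


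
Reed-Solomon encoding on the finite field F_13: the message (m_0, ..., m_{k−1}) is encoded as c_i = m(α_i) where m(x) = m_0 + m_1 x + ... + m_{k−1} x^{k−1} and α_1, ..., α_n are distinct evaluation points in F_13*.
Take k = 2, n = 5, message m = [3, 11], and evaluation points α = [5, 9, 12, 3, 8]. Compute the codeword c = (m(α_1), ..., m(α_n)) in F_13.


c = [6, 11, 5, 10, 0]

Message polynomial: m(x) = 3 + 11·x (mod 13).
For each evaluation point α_i, compute m(α_i) mod 13:
  α_1 = 5: Horner steps 11 → 6, so m(5) = 6.
  α_2 = 9: Horner steps 11 → 11, so m(9) = 11.
  α_3 = 12: Horner steps 11 → 5, so m(12) = 5.
  α_4 = 3: Horner steps 11 → 10, so m(3) = 10.
  α_5 = 8: Horner steps 11 → 0, so m(8) = 0.
Codeword c = [6, 11, 5, 10, 0] ∈ F_13^5.


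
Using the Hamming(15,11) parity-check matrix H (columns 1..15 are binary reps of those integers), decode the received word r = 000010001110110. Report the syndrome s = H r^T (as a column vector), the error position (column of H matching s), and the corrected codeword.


s = (1, 1, 1, 0)^T, error position = 14, corrected codeword c = 000010001110100

Compute s = H r^T mod 2 one row at a time:
  s_1 = 0 + 1 + 1 + 1 + 0 + 1 + 1 + 0 = 5 ≡ 1 (mod 2).
  s_2 = 0 + 1 + 0 + 0 + 0 + 1 + 1 + 0 = 3 ≡ 1 (mod 2).
  s_3 = 0 + 0 + 0 + 0 + 1 + 1 + 1 + 0 = 3 ≡ 1 (mod 2).
  s_4 = 0 + 0 + 1 + 0 + 1 + 1 + 1 + 0 = 4 ≡ 0 (mod 2).
s = (1, 1, 1, 0)^T — this equals column 14 of H (binary 1110), so error is at position 14.
Correct: flip bit 14 of r = 000010001110110 to get c = 000010001110100.


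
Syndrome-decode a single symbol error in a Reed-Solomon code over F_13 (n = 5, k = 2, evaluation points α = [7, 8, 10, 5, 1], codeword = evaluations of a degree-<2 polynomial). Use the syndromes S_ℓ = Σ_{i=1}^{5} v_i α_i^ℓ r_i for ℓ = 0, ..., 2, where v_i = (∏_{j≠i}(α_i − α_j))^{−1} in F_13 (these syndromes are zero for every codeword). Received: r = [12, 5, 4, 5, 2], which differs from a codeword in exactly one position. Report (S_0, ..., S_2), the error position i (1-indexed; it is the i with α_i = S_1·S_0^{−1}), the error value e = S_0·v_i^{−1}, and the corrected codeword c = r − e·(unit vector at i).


S = (7, 9, 6), error at position 4, error magnitude e = 5, c = [12, 5, 4, 0, 2].

Step 1: column multipliers v_i = (∏_{j≠i}(α_i − α_j))^{−1} mod 13.
  i = 1 (α = 7): (7−8)(7−10)(7−5)(7−1) = (−1)·(−3)·2·6 = 36 ≡ 10, so v_1 = 10^{−1} = 4 (mod 13).
  i = 2 (α = 8): (8−7)(8−10)(8−5)(8−1) = 1·(−2)·3·7 = −42 ≡ 10, so v_2 = 10^{−1} = 4 (mod 13).
  i = 3 (α = 10): (10−7)(10−8)(10−5)(10−1) = 3·2·5·9 = 270 ≡ 10, so v_3 = 10^{−1} = 4 (mod 13).
  i = 4 (α = 5): (5−7)(5−8)(5−10)(5−1) = (−2)·(−3)·(−5)·4 = −120 ≡ 10, so v_4 = 10^{−1} = 4 (mod 13).
  i = 5 (α = 1): (1−7)(1−8)(1−10)(1−5) = (−6)·(−7)·(−9)·(−4) = 1512 ≡ 4, so v_5 = 4^{−1} = 10 (mod 13).
  v = [4, 4, 4, 4, 10].
Step 2: syndromes of r = [12, 5, 4, 5, 2] (all sums mod 13).
  S_0 = Σ v_i r_i = 4·12 + 4·5 + 4·4 + 4·5 + 10·2 = 124 ≡ 7.
  S_1 = Σ v_i α_i r_i = 4·7·12 + 4·8·5 + 4·10·4 + 4·5·5 + 10·1·2 = 776 ≡ 9.
  α_i^2 mod 13 = [10, 12, 9, 12, 1].
  S_2 = Σ v_i α_i^2 r_i = 4·10·12 + 4·12·5 + 4·9·4 + 4·12·5 + 10·1·2 = 1124 ≡ 6.
  S = (7, 9, 6) ≠ 0, so r is not a codeword (an error is present).
Step 3: locate the error. For a single error e at position i, S_ℓ = v_i·e·α_i^ℓ, so α_err = S_1/S_0.
  S_0^{−1} = 7^{−1} = 2 (mod 13), so α_err = 9·2 = 18 ≡ 5 = α_4. Error position i = 4.
  Consistency check: S_2/S_1 = 6·3 = 18 ≡ 5 = α_err ✓ (single-error assumption holds).
Step 4: error magnitude e = S_0/v_4 = S_0·∏_{j≠4}(α_4 − α_j) = 7·10 = 70 ≡ 5 (mod 13).
Step 5: correct position 4: c_4 = r_4 − e = 5 − 5 ≡ 0 (mod 13). Hence c = [12, 5, 4, 0, 2].
  Check: interpolating c through the α_i gives m(x) = 9 + 6·x (degree < 2) with m(α_i) = c_i for every i, so c is indeed a codeword.


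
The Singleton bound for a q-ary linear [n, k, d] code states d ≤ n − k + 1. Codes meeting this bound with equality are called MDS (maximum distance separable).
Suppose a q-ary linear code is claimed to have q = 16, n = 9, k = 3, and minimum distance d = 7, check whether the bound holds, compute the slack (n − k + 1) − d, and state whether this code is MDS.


Singleton RHS = n − k + 1 = 7, slack = 0, bound satisfied, MDS.

Singleton bound: d ≤ n − k + 1.
Here n = 9, k = 3, so n − k + 1 = 7.
Given d = 7, check d ≤ 7: YES.
Slack = (n − k + 1) − d = 0.
The code is MDS (slack = 0).
Description: the claimed parameters are [9, 3, 7]_16; such a code would be MDS (meets Singleton bound).


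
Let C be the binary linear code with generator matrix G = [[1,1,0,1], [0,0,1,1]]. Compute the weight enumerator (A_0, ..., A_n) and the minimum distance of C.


Weight distribution: A_0 = 1, A_2 = 1, A_3 = 2. Minimum distance d = 2.

Enumerate all 2^2 = 4 messages m ∈ F_2^2.
For each, compute codeword c = mG in F_2^4, then tally its weight.
  m = 00 → c = 0000, weight = 0.
  m = 10 → c = 1101, weight = 3.
  m = 01 → c = 0011, weight = 2.
  m = 11 → c = 1110, weight = 3.
Tally weights:
  weight 0: 1 codewords.
  weight 2: 1 codewords.
  weight 3: 2 codewords.
Minimum distance d = smallest w > 0 with A_w > 0 = 2.
Sanity: Σ A_w = 4 = 2^2 = 4 ✓.


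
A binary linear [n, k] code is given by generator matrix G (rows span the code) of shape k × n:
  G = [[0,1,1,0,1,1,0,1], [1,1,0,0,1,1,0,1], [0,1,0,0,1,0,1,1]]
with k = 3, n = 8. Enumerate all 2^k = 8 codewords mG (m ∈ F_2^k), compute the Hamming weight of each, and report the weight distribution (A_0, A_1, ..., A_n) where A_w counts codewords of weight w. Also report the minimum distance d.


Weight distribution: A_0 = 1, A_2 = 1, A_3 = 2, A_4 = 1, A_5 = 2, A_6 = 1. Minimum distance d = 2.

Enumerate all 2^3 = 8 messages m ∈ F_2^3.
For each, compute codeword c = mG in F_2^8, then tally its weight.
  m = 000 → c = 00000000, weight = 0.
  m = 100 → c = 01101101, weight = 5.
  m = 010 → c = 11001101, weight = 5.
  m = 110 → c = 10100000, weight = 2.
  m = 001 → c = 01001011, weight = 4.
  m = 101 → c = 00100110, weight = 3.
  m = 011 → c = 10000110, weight = 3.
  m = 111 → c = 11101011, weight = 6.
Tally weights:
  weight 0: 1 codewords.
  weight 2: 1 codewords.
  weight 3: 2 codewords.
  weight 4: 1 codewords.
  weight 5: 2 codewords.
  weight 6: 1 codewords.
Minimum distance d = smallest w > 0 with A_w > 0 = 2.
Sanity: Σ A_w = 8 = 2^3 = 8 ✓.


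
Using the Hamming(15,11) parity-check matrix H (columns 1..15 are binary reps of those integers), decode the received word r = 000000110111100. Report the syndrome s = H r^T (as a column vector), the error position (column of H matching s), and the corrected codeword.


s = (1, 1, 1, 1)^T, error position = 15, corrected codeword c = 000000110111101

Compute s = H r^T mod 2 one row at a time:
  s_1 = 1 + 0 + 1 + 1 + 1 + 1 + 0 + 0 = 5 ≡ 1 (mod 2).
  s_2 = 0 + 0 + 0 + 1 + 1 + 1 + 0 + 0 = 3 ≡ 1 (mod 2).
  s_3 = 0 + 0 + 0 + 1 + 1 + 1 + 0 + 0 = 3 ≡ 1 (mod 2).
  s_4 = 0 + 0 + 0 + 1 + 0 + 1 + 1 + 0 = 3 ≡ 1 (mod 2).
s = (1, 1, 1, 1)^T — this equals column 15 of H (binary 1111), so error is at position 15.
Correct: flip bit 15 of r = 000000110111100 to get c = 000000110111101.


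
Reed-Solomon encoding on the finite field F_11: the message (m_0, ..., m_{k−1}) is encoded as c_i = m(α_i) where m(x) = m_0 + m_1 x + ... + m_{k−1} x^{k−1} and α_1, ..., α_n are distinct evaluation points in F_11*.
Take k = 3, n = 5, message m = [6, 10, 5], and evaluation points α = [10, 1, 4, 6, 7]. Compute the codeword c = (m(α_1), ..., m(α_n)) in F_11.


c = [1, 10, 5, 4, 2]

Message polynomial: m(x) = 6 + 10·x + 5·x^2 (mod 11).
For each evaluation point α_i, compute m(α_i) mod 11:
  α_1 = 10: Horner steps 5 → 5 → 1, so m(10) = 1.
  α_2 = 1: Horner steps 5 → 4 → 10, so m(1) = 10.
  α_3 = 4: Horner steps 5 → 8 → 5, so m(4) = 5.
  α_4 = 6: Horner steps 5 → 7 → 4, so m(6) = 4.
  α_5 = 7: Horner steps 5 → 1 → 2, so m(7) = 2.
Codeword c = [1, 10, 5, 4, 2] ∈ F_11^5.


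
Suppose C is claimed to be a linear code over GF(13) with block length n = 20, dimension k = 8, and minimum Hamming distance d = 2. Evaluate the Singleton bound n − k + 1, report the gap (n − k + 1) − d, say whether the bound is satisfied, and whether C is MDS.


Singleton RHS = n − k + 1 = 13, slack = 11, bound satisfied, not MDS.

Singleton bound: d ≤ n − k + 1.
Here n = 20, k = 8, so n − k + 1 = 13.
Given d = 2, check d ≤ 13: YES.
Slack = (n − k + 1) − d = 11.
The code is NOT MDS (slack = 11 > 0).
Description: the claimed parameters are [20, 8, 2]_13; such a code would be non-MDS.


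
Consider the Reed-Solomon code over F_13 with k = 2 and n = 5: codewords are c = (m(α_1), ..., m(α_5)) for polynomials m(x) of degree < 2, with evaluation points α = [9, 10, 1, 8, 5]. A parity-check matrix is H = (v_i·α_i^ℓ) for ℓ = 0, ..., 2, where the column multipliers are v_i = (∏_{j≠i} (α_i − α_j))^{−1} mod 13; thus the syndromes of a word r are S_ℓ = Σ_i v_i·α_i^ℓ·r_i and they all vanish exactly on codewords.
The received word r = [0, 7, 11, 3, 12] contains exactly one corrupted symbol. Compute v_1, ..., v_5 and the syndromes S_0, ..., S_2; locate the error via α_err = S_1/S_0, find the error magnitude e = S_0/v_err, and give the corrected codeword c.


S = (3, 4, 1), error at position 2, error magnitude e = 10, c = [0, 10, 11, 3, 12].

Step 1: column multipliers v_i = (∏_{j≠i}(α_i − α_j))^{−1} mod 13.
  i = 1 (α = 9): (9−10)(9−1)(9−8)(9−5) = (−1)·8·1·4 = −32 ≡ 7, so v_1 = 7^{−1} = 2 (mod 13).
  i = 2 (α = 10): (10−9)(10−1)(10−8)(10−5) = 1·9·2·5 = 90 ≡ 12, so v_2 = 12^{−1} = 12 (mod 13).
  i = 3 (α = 1): (1−9)(1−10)(1−8)(1−5) = (−8)·(−9)·(−7)·(−4) = 2016 ≡ 1, so v_3 = 1^{−1} = 1 (mod 13).
  i = 4 (α = 8): (8−9)(8−10)(8−1)(8−5) = (−1)·(−2)·7·3 = 42 ≡ 3, so v_4 = 3^{−1} = 9 (mod 13).
  i = 5 (α = 5): (5−9)(5−10)(5−1)(5−8) = (−4)·(−5)·4·(−3) = −240 ≡ 7, so v_5 = 7^{−1} = 2 (mod 13).
  v = [2, 12, 1, 9, 2].
Step 2: syndromes of r = [0, 7, 11, 3, 12] (all sums mod 13).
  S_0 = Σ v_i r_i = 2·0 + 12·7 + 1·11 + 9·3 + 2·12 = 146 ≡ 3.
  S_1 = Σ v_i α_i r_i = 2·9·0 + 12·10·7 + 1·1·11 + 9·8·3 + 2·5·12 = 1187 ≡ 4.
  α_i^2 mod 13 = [3, 9, 1, 12, 12].
  S_2 = Σ v_i α_i^2 r_i = 2·3·0 + 12·9·7 + 1·1·11 + 9·12·3 + 2·12·12 = 1379 ≡ 1.
  S = (3, 4, 1) ≠ 0, so r is not a codeword (an error is present).
Step 3: locate the error. For a single error e at position i, S_ℓ = v_i·e·α_i^ℓ, so α_err = S_1/S_0.
  S_0^{−1} = 3^{−1} = 9 (mod 13), so α_err = 4·9 = 36 ≡ 10 = α_2. Error position i = 2.
  Consistency check: S_2/S_1 = 1·10 = 10 ≡ 10 = α_err ✓ (single-error assumption holds).
Step 4: error magnitude e = S_0/v_2 = S_0·∏_{j≠2}(α_2 − α_j) = 3·12 = 36 ≡ 10 (mod 13).
Step 5: correct position 2: c_2 = r_2 − e = 7 − 10 ≡ 10 (mod 13). Hence c = [0, 10, 11, 3, 12].
  Check: interpolating c through the α_i gives m(x) = 1 + 10·x (degree < 2) with m(α_i) = c_i for every i, so c is indeed a codeword.


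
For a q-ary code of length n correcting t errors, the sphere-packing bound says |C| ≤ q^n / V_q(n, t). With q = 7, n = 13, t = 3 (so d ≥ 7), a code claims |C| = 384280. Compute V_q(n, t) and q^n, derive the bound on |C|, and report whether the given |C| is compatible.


V_q(n, t) = 64663, q^n = 96889010407, Hamming bound = 1498368, |C| = 384280 ≤ bound (satisfied).

Step 1: Compute V_q(n, t) = Σ_{j=0}^3 C(n, j) (q−1)^j.
  j = 0: C(13,0)·(6)^0 = 1·1 = 1.
  j = 1: C(13,1)·(6)^1 = 13·6 = 78.
  j = 2: C(13,2)·(6)^2 = 78·36 = 2808.
  j = 3: C(13,3)·(6)^3 = 286·216 = 61776.
  V_q(n, t) = 1 + 78 + 2808 + 61776 = 64663.
Step 2: q^n = 7^13 = 96889010407.
Step 3: Hamming bound ⌊q^n / V_q(n,t)⌋ = ⌊96889010407/64663⌋ = 1498368.
Step 4: Compare |C| = 384280 to 1498368: satisfied.
The claimed |C| lies below the Hamming bound.


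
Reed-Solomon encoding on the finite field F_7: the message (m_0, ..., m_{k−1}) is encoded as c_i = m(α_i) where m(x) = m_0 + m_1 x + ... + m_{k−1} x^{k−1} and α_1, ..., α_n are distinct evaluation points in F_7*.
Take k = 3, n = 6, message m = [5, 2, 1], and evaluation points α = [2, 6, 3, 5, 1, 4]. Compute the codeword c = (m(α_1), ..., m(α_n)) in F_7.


c = [6, 4, 6, 5, 1, 1]

Message polynomial: m(x) = 5 + 2·x + 1·x^2 (mod 7).
For each evaluation point α_i, compute m(α_i) mod 7:
  α_1 = 2: Horner steps 1 → 4 → 6, so m(2) = 6.
  α_2 = 6: Horner steps 1 → 1 → 4, so m(6) = 4.
  α_3 = 3: Horner steps 1 → 5 → 6, so m(3) = 6.
  α_4 = 5: Horner steps 1 → 0 → 5, so m(5) = 5.
  α_5 = 1: Horner steps 1 → 3 → 1, so m(1) = 1.
  α_6 = 4: Horner steps 1 → 6 → 1, so m(4) = 1.
Codeword c = [6, 4, 6, 5, 1, 1] ∈ F_7^6.


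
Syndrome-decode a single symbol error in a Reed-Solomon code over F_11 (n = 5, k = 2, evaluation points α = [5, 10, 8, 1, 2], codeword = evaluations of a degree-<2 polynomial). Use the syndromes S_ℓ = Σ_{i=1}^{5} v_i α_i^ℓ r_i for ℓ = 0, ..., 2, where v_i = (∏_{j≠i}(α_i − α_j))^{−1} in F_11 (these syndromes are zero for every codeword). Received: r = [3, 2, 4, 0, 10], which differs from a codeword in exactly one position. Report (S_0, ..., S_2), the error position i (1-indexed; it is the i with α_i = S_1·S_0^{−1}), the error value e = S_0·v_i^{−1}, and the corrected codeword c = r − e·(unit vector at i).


S = (10, 6, 8), error at position 1, error magnitude e = 7, c = [7, 2, 4, 0, 10].

Step 1: column multipliers v_i = (∏_{j≠i}(α_i − α_j))^{−1} mod 11.
  i = 1 (α = 5): (5−10)(5−8)(5−1)(5−2) = (−5)·(−3)·4·3 = 180 ≡ 4, so v_1 = 4^{−1} = 3 (mod 11).
  i = 2 (α = 10): (10−5)(10−8)(10−1)(10−2) = 5·2·9·8 = 720 ≡ 5, so v_2 = 5^{−1} = 9 (mod 11).
  i = 3 (α = 8): (8−5)(8−10)(8−1)(8−2) = 3·(−2)·7·6 = −252 ≡ 1, so v_3 = 1^{−1} = 1 (mod 11).
  i = 4 (α = 1): (1−5)(1−10)(1−8)(1−2) = (−4)·(−9)·(−7)·(−1) = 252 ≡ 10, so v_4 = 10^{−1} = 10 (mod 11).
  i = 5 (α = 2): (2−5)(2−10)(2−8)(2−1) = (−3)·(−8)·(−6)·1 = −144 ≡ 10, so v_5 = 10^{−1} = 10 (mod 11).
  v = [3, 9, 1, 10, 10].
Step 2: syndromes of r = [3, 2, 4, 0, 10] (all sums mod 11).
  S_0 = Σ v_i r_i = 3·3 + 9·2 + 1·4 + 10·0 + 10·10 = 131 ≡ 10.
  S_1 = Σ v_i α_i r_i = 3·5·3 + 9·10·2 + 1·8·4 + 10·1·0 + 10·2·10 = 457 ≡ 6.
  α_i^2 mod 11 = [3, 1, 9, 1, 4].
  S_2 = Σ v_i α_i^2 r_i = 3·3·3 + 9·1·2 + 1·9·4 + 10·1·0 + 10·4·10 = 481 ≡ 8.
  S = (10, 6, 8) ≠ 0, so r is not a codeword (an error is present).
Step 3: locate the error. For a single error e at position i, S_ℓ = v_i·e·α_i^ℓ, so α_err = S_1/S_0.
  S_0^{−1} = 10^{−1} = 10 (mod 11), so α_err = 6·10 = 60 ≡ 5 = α_1. Error position i = 1.
  Consistency check: S_2/S_1 = 8·2 = 16 ≡ 5 = α_err ✓ (single-error assumption holds).
Step 4: error magnitude e = S_0/v_1 = S_0·∏_{j≠1}(α_1 − α_j) = 10·4 = 40 ≡ 7 (mod 11).
Step 5: correct position 1: c_1 = r_1 − e = 3 − 7 ≡ 7 (mod 11). Hence c = [7, 2, 4, 0, 10].
  Check: interpolating c through the α_i gives m(x) = 1 + 10·x (degree < 2) with m(α_i) = c_i for every i, so c is indeed a codeword.


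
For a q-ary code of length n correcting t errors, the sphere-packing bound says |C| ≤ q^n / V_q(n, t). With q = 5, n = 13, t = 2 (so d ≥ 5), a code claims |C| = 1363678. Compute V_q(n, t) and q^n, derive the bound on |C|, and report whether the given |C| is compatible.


V_q(n, t) = 1301, q^n = 1220703125, Hamming bound = 938280, |C| = 1363678 > bound (violated).

Step 1: Compute V_q(n, t) = Σ_{j=0}^2 C(n, j) (q−1)^j.
  j = 0: C(13,0)·(4)^0 = 1·1 = 1.
  j = 1: C(13,1)·(4)^1 = 13·4 = 52.
  j = 2: C(13,2)·(4)^2 = 78·16 = 1248.
  V_q(n, t) = 1 + 52 + 1248 = 1301.
Step 2: q^n = 5^13 = 1220703125.
Step 3: Hamming bound ⌊q^n / V_q(n,t)⌋ = ⌊1220703125/1301⌋ = 938280.
Step 4: Compare |C| = 1363678 to 938280: violated.
The claimed |C| lies above the Hamming bound, so no 5-ary code of length 13 with d ≥ 5 can have 1363678 codewords.
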